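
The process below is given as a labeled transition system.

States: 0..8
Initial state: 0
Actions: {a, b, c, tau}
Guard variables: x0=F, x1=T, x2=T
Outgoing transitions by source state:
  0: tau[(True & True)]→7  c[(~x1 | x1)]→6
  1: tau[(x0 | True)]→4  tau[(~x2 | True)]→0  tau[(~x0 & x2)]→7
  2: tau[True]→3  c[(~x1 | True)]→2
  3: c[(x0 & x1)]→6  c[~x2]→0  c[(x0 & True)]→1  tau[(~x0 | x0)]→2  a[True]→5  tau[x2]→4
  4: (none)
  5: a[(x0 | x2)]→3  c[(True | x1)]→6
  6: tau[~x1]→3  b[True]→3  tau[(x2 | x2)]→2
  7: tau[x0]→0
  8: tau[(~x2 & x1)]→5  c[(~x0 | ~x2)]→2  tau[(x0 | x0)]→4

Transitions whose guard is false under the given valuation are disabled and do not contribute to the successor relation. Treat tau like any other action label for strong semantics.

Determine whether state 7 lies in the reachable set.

Answer: REACHABLE

Working:
15 transition(s) survive guard evaluation.
Layer 0: {0}
Layer 1: {6,7}  total {0,6,7}
Layer 2: {2,3}  total {0,2,3,6,7}
Layer 3: {4,5}  total {0,2,3,4,5,6,7}
Reach set: {0,2,3,4,5,6,7}
trace reaching 7: tau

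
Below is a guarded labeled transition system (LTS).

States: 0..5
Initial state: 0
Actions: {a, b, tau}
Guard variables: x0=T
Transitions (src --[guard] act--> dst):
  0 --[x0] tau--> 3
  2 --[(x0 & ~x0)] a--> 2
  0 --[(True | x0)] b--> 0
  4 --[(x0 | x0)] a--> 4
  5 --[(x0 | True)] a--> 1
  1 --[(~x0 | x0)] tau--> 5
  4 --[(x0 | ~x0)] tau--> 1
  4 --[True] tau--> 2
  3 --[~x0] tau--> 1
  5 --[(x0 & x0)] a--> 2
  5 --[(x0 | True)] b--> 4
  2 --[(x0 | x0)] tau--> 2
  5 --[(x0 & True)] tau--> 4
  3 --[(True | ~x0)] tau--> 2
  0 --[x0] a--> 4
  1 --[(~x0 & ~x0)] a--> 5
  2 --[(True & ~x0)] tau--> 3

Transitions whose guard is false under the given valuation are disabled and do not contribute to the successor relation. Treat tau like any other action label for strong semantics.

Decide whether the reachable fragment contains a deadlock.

Reach set: {0,1,2,3,4,5}
  0: a→4  b→0  tau→3  [3 out]
  1: tau→5  [1 out]
  2: tau→2  [1 out]
  3: tau→2  [1 out]
  4: a→4  tau→1  tau→2  [3 out]
  5: a→1  a→2  b→4  tau→4  [4 out]

Answer: DEADLOCK-FREE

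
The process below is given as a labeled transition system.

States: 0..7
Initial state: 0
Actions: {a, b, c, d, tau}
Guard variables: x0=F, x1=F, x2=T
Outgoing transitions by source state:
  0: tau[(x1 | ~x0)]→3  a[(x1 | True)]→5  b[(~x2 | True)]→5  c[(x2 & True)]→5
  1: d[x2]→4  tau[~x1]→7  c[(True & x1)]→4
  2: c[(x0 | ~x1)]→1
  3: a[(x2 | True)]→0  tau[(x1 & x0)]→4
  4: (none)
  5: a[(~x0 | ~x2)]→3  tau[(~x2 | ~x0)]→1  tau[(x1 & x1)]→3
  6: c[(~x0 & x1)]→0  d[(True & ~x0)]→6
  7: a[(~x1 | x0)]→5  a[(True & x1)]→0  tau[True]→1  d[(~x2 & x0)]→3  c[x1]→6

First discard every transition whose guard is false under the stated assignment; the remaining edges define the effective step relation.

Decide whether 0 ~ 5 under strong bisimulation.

Bisimulation quotient by refinement:
  π0 = {{0,1,2,3,4,5,6,7}}
  π1 = {{0},{1},{2},{3},{4},{5,7},{6}}
  π2 = {{0},{1},{2},{3},{4},{5},{6},{7}}
Fixed point at round 3; 8 class(es).
class of 0: {0}; class of 5: {5}

Answer: NOT BISIMILAR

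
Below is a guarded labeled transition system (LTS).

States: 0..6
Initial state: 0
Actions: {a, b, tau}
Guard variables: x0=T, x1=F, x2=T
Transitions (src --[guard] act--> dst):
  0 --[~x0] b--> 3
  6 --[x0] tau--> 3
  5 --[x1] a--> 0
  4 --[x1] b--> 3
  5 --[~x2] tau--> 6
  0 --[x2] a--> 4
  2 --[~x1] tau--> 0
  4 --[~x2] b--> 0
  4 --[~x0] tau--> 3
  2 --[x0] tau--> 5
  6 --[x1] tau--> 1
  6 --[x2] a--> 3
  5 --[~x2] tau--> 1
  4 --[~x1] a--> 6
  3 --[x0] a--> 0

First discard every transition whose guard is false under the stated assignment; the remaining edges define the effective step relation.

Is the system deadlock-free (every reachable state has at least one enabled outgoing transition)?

R = {0,3,4,6}
  0: a→4  [1 exit(s)]
  3: a→0  [1 exit(s)]
  4: a→6  [1 exit(s)]
  6: a→3  tau→3  [2 exit(s)]

Answer: DEADLOCK-FREE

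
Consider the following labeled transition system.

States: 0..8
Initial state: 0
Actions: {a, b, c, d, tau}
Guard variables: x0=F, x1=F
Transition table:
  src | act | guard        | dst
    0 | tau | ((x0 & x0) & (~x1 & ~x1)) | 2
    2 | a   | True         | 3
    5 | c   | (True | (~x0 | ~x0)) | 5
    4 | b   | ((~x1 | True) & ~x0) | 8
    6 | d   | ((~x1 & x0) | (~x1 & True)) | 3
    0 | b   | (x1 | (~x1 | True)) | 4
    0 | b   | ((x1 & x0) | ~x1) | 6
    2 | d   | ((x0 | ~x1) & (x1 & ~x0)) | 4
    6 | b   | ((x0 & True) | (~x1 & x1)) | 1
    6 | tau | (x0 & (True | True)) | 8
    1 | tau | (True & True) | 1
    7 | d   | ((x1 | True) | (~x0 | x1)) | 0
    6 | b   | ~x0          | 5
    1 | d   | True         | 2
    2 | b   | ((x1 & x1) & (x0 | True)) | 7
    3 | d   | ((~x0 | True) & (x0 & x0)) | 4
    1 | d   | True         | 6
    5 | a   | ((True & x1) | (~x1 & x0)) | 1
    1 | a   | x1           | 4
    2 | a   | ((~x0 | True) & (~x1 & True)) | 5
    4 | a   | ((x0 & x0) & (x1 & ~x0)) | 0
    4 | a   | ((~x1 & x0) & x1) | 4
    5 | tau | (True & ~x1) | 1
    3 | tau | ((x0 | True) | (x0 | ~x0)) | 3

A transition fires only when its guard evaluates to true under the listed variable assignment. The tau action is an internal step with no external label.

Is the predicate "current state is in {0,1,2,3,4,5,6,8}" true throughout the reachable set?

Answer: INVARIANT HOLDS

Trace:
Safe = {0,1,2,3,4,5,6,8}
R = {0,1,2,3,4,5,6,8}
  0: ✓
  1: ✓
  2: ✓
  3: ✓
  4: ✓
  5: ✓
  6: ✓
  8: ✓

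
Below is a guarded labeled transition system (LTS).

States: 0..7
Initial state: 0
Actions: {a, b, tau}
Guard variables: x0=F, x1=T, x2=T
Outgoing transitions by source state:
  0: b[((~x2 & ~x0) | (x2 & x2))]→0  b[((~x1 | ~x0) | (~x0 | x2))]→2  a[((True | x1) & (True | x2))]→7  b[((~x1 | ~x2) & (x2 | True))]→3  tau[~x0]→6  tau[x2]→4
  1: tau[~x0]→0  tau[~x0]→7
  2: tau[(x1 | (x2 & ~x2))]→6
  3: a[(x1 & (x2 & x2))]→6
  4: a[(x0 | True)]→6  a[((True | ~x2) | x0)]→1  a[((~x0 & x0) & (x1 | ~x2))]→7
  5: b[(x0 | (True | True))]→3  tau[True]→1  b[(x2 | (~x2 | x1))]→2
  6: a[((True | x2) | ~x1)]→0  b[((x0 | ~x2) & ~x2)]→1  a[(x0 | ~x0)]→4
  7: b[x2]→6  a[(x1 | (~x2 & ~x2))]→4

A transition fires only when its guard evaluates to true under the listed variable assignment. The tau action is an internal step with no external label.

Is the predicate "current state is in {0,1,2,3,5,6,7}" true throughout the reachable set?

Allowed set {0,1,2,3,5,6,7}
R = {0,1,2,4,6,7}
  0: ok
  1: ok
  2: ok
  4: outside
  6: ok
  7: ok
counterexample path to 4: tau

Answer: INVARIANT VIOLATED at state 4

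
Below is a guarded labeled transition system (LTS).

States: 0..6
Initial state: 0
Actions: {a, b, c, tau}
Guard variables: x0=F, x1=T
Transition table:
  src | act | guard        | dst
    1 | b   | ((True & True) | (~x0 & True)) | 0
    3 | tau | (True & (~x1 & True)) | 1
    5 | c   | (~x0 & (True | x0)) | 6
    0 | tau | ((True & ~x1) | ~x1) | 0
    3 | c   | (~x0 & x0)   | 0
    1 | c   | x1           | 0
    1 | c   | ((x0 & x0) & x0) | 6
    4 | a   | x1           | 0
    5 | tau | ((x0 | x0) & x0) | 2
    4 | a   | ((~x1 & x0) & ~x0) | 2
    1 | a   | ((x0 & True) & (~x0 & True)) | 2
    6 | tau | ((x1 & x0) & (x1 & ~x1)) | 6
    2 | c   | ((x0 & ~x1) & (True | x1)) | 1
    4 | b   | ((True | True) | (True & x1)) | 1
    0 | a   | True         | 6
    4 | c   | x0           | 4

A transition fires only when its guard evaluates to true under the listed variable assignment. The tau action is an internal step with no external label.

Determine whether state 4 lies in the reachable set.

Guard filter leaves 6 enabled edge(s).
depth 0: {0}
depth 1: {6}  cumulative {0,6}
Reach set: {0,6}

Answer: UNREACHABLE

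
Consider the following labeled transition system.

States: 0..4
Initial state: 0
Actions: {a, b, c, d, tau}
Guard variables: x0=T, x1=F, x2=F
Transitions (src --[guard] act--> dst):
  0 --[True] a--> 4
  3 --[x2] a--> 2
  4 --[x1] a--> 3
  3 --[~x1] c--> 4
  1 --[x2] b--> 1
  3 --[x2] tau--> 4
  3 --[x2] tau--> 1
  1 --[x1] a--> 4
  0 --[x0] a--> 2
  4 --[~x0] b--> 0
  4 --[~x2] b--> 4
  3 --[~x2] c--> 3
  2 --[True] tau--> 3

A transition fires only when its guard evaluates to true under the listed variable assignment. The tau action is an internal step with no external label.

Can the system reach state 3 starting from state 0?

Answer: REACHABLE

Analysis:
6 transition(s) survive guard evaluation.
Layer 0: {0}
Layer 1: {2,4}  cumulative {0,2,4}
Layer 2: {3}  cumulative {0,2,3,4}
R = {0,2,3,4}
trace reaching 3: a·tau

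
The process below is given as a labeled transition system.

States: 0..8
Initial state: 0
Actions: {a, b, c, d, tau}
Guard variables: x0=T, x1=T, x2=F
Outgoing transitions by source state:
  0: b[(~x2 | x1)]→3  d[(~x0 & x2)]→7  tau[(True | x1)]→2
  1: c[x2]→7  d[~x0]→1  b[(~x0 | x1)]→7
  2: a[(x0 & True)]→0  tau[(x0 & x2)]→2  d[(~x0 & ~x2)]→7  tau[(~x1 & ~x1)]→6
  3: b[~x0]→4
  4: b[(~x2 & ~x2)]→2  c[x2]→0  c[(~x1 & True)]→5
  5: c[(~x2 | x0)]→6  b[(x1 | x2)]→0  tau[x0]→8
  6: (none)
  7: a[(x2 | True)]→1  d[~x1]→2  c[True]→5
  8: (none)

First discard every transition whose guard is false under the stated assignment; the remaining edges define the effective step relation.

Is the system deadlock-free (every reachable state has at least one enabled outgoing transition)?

Answer: DEADLOCK at state 3

Analysis:
Reachable = {0,2,3}
  0: b→3  tau→2  [2 exit(s)]
  2: a→0  [1 exit(s)]
  3: ∅  [deadlock]
witness 3: b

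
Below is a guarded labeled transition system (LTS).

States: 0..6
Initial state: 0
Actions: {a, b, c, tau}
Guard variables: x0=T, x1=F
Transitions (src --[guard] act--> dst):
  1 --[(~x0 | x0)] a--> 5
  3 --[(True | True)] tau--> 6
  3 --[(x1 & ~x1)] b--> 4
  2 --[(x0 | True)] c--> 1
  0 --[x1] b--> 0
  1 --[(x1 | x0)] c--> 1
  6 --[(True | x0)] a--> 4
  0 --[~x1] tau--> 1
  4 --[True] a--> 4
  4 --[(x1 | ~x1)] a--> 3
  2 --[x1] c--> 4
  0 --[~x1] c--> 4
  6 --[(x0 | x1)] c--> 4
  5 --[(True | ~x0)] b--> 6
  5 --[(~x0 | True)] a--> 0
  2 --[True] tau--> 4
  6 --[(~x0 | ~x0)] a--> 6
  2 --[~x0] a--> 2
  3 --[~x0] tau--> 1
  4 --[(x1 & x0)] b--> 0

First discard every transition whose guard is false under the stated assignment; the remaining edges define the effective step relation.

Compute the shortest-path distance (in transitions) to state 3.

Answer: 2

Analysis:
BFS to 3:
  Layer 0: {0}
  Layer 1: {1,4}
  Layer 2: {3,5}
depth(3)=2, e.g. c·a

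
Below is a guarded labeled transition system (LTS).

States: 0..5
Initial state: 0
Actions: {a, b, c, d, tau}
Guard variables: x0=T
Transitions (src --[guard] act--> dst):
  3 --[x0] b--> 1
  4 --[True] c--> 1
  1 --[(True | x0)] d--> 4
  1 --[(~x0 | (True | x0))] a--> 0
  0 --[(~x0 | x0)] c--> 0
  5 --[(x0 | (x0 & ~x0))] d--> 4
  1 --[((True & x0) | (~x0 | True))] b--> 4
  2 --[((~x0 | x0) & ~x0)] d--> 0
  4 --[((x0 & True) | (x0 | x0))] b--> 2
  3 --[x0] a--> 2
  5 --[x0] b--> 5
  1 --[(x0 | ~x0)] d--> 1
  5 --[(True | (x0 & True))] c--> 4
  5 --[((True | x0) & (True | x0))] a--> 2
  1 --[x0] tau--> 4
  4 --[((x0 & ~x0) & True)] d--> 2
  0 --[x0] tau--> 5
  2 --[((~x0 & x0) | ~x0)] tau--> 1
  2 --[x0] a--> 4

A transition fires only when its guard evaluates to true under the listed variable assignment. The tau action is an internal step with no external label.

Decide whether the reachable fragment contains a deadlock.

Reach set: {0,1,2,4,5}
  0: c→0  tau→5  [2 exit(s)]
  1: a→0  b→4  d→1  d→4  tau→4  [5 exit(s)]
  2: a→4  [1 exit(s)]
  4: b→2  c→1  [2 exit(s)]
  5: a→2  b→5  c→4  d→4  [4 exit(s)]

Answer: DEADLOCK-FREE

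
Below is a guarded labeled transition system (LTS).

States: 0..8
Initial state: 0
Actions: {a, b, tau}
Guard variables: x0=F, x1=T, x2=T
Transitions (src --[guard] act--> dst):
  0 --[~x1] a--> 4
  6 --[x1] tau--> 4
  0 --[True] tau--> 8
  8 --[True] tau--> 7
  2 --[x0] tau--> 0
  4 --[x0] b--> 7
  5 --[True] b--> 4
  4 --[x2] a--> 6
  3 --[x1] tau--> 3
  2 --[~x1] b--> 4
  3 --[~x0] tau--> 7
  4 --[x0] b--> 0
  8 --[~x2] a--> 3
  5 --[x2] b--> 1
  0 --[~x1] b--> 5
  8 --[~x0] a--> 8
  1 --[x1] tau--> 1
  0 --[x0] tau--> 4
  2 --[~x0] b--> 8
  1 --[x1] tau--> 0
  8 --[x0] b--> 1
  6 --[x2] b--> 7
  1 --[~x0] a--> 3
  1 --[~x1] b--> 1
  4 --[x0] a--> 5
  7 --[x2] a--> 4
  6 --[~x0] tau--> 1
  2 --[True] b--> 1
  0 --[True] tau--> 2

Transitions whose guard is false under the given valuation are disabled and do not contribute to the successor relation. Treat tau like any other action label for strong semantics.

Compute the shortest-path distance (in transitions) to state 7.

Layered search for 7:
  Layer 0: {0}
  Layer 1: {2,8}
  Layer 2: {1,7}
depth(7)=2, e.g. tau·tau

Answer: 2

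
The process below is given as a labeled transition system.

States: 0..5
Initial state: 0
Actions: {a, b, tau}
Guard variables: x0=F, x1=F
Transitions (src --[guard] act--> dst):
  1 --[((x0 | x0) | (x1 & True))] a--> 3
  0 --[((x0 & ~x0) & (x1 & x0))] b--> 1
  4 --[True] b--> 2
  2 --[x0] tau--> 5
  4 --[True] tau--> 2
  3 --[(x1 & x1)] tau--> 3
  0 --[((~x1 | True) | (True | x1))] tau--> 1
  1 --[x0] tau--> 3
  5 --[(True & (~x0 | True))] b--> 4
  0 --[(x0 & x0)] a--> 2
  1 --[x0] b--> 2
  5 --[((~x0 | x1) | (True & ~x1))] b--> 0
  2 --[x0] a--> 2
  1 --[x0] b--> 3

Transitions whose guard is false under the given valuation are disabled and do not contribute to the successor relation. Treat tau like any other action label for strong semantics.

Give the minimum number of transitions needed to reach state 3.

Answer: UNREACHABLE

Analysis:
Layered search for 3:
  L0 = {0}
  L1 = {1}
3 never appears.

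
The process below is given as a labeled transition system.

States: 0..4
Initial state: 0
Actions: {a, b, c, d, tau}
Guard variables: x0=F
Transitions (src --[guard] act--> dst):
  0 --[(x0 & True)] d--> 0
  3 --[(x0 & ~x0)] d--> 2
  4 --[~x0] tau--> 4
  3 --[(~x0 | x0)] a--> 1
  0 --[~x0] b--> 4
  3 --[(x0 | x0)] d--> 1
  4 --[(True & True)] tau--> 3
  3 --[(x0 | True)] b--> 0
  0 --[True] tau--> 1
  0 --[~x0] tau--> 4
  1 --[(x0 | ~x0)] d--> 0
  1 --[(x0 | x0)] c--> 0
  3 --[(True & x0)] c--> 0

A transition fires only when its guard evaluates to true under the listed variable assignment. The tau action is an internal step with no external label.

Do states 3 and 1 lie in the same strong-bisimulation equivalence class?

Compute ~ classes (split until stable):
  P[0] = {{0,1,2,3,4}}
  P[1] = {{0},{1},{2},{3},{4}}
stable after 2 split(s): 5 block(s)
[3]={3}  [1]={1}

Answer: NOT BISIMILAR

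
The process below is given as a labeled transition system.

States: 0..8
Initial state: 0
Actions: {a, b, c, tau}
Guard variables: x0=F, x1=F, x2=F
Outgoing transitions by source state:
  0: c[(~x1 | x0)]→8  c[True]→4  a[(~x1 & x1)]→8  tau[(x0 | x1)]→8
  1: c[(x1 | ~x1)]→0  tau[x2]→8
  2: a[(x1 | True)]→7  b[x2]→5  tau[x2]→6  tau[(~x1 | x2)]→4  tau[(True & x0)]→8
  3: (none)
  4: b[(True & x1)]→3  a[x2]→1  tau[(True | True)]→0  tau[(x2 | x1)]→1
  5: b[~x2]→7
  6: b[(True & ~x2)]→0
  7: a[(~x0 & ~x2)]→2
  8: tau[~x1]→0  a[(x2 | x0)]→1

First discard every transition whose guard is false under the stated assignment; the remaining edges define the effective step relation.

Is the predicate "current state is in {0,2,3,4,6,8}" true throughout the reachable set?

Allowed set {0,2,3,4,6,8}
R = {0,4,8}
  0: ✓
  4: ✓
  8: ✓

Answer: INVARIANT HOLDS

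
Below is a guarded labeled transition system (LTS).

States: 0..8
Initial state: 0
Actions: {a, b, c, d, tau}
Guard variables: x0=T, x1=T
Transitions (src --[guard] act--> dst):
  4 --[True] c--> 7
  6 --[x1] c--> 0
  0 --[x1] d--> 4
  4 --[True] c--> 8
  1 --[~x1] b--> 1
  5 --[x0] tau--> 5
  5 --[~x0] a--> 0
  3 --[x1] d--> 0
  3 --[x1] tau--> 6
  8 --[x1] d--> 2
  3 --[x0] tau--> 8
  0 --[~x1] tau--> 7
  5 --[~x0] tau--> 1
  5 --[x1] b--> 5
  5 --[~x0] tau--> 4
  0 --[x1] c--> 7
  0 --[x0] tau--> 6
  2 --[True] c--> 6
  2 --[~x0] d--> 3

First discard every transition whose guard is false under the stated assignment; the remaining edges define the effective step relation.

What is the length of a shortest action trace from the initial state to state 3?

Layered search for 3:
  L0 = {0}
  L1 = {4,6,7}
  L2 = {8}
  L3 = {2}
3 never appears.

Answer: UNREACHABLE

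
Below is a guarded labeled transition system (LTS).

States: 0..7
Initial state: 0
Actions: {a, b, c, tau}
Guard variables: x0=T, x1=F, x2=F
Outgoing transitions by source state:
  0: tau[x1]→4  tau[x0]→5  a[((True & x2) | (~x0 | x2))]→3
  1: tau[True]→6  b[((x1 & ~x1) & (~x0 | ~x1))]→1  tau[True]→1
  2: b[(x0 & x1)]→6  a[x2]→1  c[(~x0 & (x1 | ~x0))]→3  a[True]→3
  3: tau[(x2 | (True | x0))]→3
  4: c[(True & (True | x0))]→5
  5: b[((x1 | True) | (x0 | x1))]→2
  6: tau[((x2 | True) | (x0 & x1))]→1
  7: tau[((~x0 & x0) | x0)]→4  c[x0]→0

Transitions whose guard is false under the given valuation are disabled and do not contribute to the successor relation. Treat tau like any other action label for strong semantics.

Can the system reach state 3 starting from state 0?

Answer: REACHABLE

Analysis:
Guard filter leaves 10 enabled edge(s).
depth 0: {0}
depth 1: {5}  cumulative {0,5}
depth 2: {2}  cumulative {0,2,5}
depth 3: {3}  cumulative {0,2,3,5}
Reach set: {0,2,3,5}
Path to 3: tau·b·a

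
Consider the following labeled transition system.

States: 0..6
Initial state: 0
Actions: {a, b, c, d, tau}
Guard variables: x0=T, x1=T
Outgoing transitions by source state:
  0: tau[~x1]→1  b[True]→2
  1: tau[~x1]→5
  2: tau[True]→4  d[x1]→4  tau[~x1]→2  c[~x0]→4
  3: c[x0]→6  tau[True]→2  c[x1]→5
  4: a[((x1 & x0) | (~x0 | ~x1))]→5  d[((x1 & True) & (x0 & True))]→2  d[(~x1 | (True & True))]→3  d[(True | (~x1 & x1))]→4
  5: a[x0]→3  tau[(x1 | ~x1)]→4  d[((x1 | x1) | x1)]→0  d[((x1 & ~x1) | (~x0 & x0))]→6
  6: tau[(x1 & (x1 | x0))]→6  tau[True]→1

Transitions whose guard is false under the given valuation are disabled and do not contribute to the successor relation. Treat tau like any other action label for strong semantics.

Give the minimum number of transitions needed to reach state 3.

Layered search for 3:
  L0 = {0}
  L1 = {2}
  L2 = {4}
  L3 = {3,5}
depth(3)=3, e.g. b·d·d

Answer: 3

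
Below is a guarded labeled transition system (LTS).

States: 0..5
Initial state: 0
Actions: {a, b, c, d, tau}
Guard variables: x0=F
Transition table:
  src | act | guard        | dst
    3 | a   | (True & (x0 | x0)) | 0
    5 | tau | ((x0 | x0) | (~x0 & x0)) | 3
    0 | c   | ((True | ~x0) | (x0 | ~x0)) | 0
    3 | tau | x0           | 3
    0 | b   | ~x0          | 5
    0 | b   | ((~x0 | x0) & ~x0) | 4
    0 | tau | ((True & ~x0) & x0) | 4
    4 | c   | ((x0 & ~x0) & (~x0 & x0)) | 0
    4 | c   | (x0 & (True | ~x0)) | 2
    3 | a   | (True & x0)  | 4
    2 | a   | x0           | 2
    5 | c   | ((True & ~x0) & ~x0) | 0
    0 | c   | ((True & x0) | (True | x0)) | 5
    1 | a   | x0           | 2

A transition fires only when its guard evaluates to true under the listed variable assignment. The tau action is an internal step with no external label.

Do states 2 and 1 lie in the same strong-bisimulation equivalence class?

Answer: BISIMILAR

Trace:
Refine partition for ~:
  P[0] = {{0,1,2,3,4,5}}
  P[1] = {{0},{1,2,3,4},{5}}
stable after 2 split(s): 3 block(s)
class of 2: {1,2,3,4}; class of 1: {1,2,3,4}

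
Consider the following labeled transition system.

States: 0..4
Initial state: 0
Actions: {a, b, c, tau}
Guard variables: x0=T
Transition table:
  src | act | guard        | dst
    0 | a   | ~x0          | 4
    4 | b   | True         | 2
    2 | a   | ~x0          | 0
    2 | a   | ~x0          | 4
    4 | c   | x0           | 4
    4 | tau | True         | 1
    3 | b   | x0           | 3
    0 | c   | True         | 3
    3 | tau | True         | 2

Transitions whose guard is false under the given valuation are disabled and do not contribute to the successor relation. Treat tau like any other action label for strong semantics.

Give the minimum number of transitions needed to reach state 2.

Answer: 2

Trace:
BFS to 2:
  L0 = {0}
  L1 = {3}
  L2 = {2}
first hit 2 at d=2 via c·tau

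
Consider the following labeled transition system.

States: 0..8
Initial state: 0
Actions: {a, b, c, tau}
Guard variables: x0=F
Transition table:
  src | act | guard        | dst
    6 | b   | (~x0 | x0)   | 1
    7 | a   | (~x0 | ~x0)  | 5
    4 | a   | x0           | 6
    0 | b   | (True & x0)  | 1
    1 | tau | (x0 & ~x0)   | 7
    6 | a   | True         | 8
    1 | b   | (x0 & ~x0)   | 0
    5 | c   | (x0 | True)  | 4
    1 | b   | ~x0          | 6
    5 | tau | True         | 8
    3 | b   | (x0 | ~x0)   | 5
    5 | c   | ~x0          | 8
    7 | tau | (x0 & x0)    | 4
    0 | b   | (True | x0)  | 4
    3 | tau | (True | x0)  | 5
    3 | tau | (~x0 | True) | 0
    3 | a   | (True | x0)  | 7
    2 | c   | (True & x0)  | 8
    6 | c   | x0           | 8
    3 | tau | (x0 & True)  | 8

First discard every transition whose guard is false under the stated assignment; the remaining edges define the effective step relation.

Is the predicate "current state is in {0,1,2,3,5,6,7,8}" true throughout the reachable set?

Answer: INVARIANT VIOLATED at state 4

Working:
Allowed set {0,1,2,3,5,6,7,8}
Reach set: {0,4}
  0: safe
  4: VIOLATES
counterexample path to 4: b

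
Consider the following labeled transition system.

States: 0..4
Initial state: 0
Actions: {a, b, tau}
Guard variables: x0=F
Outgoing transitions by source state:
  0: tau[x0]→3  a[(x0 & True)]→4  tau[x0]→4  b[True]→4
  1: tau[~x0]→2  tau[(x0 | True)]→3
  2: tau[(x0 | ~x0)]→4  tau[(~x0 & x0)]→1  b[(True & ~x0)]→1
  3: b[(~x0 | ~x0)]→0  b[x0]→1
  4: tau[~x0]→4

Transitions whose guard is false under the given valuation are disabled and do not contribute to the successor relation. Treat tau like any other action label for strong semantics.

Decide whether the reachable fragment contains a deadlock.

Reachable = {0,4}
  0: b→4  [deg 1]
  4: tau→4  [deg 1]

Answer: DEADLOCK-FREE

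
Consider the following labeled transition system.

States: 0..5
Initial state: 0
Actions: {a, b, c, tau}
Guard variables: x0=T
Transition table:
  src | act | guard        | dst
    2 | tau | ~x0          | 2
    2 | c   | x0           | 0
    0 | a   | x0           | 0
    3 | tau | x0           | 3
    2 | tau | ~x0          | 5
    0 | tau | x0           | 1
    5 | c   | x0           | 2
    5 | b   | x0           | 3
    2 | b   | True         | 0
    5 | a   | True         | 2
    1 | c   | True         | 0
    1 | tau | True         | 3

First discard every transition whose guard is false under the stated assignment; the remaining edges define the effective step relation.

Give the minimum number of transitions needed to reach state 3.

Answer: 2

Trace:
BFS to 3:
  depth 0: {0}
  depth 1: {1}
  depth 2: {3}
3 enters at depth 2; path tau·tau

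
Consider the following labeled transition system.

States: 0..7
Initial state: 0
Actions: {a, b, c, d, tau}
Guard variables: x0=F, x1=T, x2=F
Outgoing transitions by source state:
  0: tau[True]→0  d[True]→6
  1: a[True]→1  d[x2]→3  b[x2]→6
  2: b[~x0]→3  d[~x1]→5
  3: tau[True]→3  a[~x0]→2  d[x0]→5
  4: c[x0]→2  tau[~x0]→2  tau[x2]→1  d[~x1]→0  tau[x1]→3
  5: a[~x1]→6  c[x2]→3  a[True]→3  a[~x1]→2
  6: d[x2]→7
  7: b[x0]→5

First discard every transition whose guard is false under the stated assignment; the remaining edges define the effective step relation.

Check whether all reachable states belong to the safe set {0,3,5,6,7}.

Answer: INVARIANT HOLDS

Analysis:
Safe = {0,3,5,6,7}
Reach set: {0,6}
  0: ✓
  6: ✓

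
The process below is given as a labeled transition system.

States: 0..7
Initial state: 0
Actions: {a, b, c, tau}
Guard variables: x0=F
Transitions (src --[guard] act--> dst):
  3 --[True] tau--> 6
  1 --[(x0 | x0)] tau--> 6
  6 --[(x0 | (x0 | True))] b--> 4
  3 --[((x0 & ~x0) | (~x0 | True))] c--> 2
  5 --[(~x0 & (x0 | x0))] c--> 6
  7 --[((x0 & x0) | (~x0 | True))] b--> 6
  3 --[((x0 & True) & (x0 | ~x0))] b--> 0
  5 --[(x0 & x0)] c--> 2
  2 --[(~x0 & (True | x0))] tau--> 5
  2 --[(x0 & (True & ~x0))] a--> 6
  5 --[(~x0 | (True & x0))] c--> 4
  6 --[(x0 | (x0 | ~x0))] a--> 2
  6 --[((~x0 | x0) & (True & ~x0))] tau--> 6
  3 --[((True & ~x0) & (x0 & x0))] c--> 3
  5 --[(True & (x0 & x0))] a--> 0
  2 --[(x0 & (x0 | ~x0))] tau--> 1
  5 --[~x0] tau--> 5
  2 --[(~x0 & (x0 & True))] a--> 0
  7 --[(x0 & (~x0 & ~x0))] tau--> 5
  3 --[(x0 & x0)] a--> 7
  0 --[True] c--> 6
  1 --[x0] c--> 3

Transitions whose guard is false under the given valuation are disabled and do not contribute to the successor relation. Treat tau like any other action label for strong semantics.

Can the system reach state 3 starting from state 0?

Answer: UNREACHABLE

Analysis:
10 transition(s) survive guard evaluation.
Layer 0: {0}
Layer 1: {6}  now seen {0,6}
Layer 2: {2,4}  now seen {0,2,4,6}
Layer 3: {5}  now seen {0,2,4,5,6}
Reach set: {0,2,4,5,6}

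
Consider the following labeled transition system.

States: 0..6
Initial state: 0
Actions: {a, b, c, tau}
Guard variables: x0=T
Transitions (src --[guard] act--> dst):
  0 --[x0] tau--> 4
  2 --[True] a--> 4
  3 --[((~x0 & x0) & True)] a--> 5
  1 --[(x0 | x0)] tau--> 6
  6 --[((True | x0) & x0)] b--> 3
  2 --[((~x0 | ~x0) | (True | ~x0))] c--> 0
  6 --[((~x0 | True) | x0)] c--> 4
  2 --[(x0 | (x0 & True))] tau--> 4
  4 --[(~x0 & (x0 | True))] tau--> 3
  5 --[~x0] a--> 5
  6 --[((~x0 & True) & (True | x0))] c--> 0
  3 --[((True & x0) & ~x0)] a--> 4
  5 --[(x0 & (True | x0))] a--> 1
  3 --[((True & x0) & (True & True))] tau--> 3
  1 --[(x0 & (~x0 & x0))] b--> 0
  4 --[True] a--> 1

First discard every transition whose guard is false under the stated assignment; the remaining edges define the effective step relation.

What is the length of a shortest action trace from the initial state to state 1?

Breadth-first toward 1:
  Layer 0: {0}
  Layer 1: {4}
  Layer 2: {1}
depth(1)=2, e.g. tau·a

Answer: 2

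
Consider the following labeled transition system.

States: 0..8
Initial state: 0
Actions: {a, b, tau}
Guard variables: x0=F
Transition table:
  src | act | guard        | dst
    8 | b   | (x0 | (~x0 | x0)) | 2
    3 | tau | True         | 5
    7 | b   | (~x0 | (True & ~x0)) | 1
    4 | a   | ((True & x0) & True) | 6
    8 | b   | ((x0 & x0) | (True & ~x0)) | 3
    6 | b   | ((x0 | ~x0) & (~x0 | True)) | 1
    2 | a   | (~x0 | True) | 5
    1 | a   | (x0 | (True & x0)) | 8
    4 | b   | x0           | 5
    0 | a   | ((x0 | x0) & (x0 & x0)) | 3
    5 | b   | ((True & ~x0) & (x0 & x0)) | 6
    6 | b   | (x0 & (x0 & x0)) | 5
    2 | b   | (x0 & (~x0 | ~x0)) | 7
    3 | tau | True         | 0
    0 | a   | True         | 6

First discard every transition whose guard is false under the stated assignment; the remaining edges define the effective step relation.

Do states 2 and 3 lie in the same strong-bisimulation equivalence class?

Bisimulation quotient by refinement:
  π0 = {{0,1,2,3,4,5,6,7,8}}
  π1 = {{0,2},{1,4,5},{3},{6,7,8}}
  π2 = {{0},{1,4,5},{2},{3},{6,7},{8}}
Fixed point at round 3; 6 class(es).
class of 2: {2}; class of 3: {3}

Answer: NOT BISIMILAR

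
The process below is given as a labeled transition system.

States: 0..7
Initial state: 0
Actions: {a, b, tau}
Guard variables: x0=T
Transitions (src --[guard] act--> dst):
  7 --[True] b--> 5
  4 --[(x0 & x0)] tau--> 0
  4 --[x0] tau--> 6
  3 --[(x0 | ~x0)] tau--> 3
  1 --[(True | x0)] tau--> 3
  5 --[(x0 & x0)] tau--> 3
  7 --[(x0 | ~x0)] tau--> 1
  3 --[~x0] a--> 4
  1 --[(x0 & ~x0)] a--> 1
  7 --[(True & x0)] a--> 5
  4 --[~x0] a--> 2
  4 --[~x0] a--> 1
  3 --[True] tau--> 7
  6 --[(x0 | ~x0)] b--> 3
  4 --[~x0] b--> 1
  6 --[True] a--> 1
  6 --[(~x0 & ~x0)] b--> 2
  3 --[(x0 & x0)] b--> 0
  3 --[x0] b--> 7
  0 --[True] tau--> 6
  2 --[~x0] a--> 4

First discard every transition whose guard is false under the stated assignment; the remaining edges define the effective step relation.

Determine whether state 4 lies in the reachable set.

Answer: UNREACHABLE

Analysis:
After dropping false guards: 14 live edges.
Layer 0: {0}
Layer 1: {6}  total {0,6}
Layer 2: {1,3}  total {0,1,3,6}
Layer 3: {7}  total {0,1,3,6,7}
Layer 4: {5}  total {0,1,3,5,6,7}
R = {0,1,3,5,6,7}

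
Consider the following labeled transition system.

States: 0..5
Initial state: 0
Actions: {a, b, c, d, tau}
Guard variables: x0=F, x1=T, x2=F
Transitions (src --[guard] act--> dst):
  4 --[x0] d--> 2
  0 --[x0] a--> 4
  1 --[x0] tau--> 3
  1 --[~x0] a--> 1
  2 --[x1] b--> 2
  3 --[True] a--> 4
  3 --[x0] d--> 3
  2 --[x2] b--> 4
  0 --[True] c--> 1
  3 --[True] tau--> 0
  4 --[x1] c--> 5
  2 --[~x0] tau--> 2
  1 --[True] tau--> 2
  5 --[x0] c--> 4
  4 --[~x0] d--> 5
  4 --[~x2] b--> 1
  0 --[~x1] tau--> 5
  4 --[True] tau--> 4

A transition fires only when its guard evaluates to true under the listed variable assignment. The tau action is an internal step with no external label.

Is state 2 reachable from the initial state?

Guard filter leaves 11 enabled edge(s).
depth 0: {0}
depth 1: {1}  now seen {0,1}
depth 2: {2}  now seen {0,1,2}
Reach set: {0,1,2}
trace reaching 2: c·tau

Answer: REACHABLE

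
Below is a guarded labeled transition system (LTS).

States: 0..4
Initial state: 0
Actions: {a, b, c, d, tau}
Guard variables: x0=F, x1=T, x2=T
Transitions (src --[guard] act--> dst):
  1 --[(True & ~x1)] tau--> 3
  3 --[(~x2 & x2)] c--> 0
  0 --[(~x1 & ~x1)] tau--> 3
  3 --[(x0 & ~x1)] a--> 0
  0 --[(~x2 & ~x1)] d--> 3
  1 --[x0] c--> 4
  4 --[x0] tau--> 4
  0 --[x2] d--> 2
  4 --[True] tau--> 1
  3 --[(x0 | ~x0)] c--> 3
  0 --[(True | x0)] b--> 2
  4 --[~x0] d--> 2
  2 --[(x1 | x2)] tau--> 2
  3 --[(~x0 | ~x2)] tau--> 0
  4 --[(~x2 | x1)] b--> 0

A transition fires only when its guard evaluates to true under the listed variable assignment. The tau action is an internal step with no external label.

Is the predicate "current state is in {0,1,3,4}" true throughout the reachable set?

Safe = {0,1,3,4}
Reachable = {0,2}
  0: ✓
  2: outside
reach 2 via d — violates

Answer: INVARIANT VIOLATED at state 2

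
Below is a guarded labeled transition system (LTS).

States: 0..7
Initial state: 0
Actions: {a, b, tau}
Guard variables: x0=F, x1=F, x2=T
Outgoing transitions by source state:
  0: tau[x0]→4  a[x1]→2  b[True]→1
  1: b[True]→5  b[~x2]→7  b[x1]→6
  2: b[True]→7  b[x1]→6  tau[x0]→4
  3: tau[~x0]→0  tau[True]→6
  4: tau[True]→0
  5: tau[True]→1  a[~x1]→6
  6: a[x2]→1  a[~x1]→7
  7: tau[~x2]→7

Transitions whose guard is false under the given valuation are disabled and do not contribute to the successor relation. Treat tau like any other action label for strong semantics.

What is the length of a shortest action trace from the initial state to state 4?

Answer: UNREACHABLE

Working:
Layered search for 4:
  L0 = {0}
  L1 = {1}
  L2 = {5}
  L3 = {6}
  L4 = {7}
4 never appears.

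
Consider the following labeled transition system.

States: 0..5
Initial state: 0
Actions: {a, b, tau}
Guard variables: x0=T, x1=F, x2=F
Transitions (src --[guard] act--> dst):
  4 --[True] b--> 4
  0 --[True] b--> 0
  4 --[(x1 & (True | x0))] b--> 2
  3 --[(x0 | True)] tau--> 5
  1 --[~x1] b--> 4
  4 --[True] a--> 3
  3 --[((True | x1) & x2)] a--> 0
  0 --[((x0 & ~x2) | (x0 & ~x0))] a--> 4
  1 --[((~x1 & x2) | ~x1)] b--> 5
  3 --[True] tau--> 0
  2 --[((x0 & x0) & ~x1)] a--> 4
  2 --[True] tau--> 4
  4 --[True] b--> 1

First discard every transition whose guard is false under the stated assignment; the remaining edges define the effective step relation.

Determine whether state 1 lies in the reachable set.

Answer: REACHABLE

Working:
Guard filter leaves 11 enabled edge(s).
Layer 0: {0}
Layer 1: {4}  now seen {0,4}
Layer 2: {1,3}  now seen {0,1,3,4}
Layer 3: {5}  now seen {0,1,3,4,5}
Reach set: {0,1,3,4,5}
Path to 1: a·b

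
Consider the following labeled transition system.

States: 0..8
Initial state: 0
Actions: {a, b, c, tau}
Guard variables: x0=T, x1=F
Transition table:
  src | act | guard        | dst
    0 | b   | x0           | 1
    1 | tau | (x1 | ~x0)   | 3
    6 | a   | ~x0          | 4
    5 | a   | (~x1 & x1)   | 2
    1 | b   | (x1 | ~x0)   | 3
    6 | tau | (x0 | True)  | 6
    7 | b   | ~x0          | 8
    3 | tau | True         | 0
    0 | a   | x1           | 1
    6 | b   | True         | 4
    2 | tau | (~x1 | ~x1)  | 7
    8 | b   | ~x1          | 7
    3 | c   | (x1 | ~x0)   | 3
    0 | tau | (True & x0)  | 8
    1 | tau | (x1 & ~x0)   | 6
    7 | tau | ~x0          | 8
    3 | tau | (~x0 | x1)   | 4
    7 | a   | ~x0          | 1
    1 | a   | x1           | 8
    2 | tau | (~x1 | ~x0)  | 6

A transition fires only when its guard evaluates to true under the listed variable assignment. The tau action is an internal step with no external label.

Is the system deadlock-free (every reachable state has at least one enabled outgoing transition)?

Answer: DEADLOCK at state 1

Working:
Reach set: {0,1,7,8}
  0: b→1  tau→8  [deg 2]
  1: ∅  [deadlock]
  7: ∅  [deadlock]
  8: b→7  [deg 1]
witness 1: b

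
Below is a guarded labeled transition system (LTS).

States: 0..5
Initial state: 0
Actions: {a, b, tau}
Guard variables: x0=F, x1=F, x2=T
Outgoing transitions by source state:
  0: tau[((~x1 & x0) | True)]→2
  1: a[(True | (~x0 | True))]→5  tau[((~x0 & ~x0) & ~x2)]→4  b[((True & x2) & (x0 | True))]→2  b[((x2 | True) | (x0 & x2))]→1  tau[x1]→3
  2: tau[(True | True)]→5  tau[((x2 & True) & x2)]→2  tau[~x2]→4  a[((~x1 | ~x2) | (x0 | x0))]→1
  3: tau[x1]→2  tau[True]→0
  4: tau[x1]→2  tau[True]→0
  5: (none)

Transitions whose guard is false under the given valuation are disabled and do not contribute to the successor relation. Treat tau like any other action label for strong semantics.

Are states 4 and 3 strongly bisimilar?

Compute ~ classes (split until stable):
  π0 = {{0,1,2,3,4,5}}
  π1 = {{0,3,4},{1},{2},{5}}
  π2 = {{0},{1},{2},{3,4},{5}}
Fixed point at round 3; 5 class(es).
class of 4: {3,4}; class of 3: {3,4}

Answer: BISIMILAR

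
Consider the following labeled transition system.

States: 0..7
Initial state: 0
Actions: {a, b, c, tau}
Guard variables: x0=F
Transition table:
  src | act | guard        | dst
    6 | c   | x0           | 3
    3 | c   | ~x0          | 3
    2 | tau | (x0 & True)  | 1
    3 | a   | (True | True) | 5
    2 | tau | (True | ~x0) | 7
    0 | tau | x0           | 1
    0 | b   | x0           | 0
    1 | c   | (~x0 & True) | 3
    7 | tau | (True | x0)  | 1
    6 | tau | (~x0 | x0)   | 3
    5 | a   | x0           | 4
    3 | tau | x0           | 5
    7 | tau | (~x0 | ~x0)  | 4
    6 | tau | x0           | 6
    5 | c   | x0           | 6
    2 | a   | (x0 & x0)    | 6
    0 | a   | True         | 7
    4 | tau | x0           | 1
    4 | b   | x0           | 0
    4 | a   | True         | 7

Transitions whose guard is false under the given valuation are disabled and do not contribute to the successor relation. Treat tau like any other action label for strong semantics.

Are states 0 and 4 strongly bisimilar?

Answer: BISIMILAR

Trace:
Refine partition for ~:
  P[0] = {{0,1,2,3,4,5,6,7}}
  P[1] = {{0,4},{1},{2,6,7},{3},{5}}
  P[2] = {{0,4},{1},{2},{3},{5},{6},{7}}
stable after 3 split(s): 7 block(s)
[0]={0,4}  [4]={0,4}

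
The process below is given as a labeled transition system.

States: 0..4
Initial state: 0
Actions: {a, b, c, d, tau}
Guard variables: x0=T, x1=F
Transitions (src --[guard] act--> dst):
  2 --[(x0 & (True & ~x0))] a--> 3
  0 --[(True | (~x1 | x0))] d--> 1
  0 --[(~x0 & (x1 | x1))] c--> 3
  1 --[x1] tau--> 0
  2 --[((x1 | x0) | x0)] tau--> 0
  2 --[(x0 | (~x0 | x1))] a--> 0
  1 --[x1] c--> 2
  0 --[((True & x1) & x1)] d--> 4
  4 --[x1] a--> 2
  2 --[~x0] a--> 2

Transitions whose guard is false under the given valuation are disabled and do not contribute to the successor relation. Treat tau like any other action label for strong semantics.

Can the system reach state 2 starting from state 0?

Answer: UNREACHABLE

Working:
Guard filter leaves 3 enabled edge(s).
depth 0: {0}
depth 1: {1}  now seen {0,1}
Reachable = {0,1}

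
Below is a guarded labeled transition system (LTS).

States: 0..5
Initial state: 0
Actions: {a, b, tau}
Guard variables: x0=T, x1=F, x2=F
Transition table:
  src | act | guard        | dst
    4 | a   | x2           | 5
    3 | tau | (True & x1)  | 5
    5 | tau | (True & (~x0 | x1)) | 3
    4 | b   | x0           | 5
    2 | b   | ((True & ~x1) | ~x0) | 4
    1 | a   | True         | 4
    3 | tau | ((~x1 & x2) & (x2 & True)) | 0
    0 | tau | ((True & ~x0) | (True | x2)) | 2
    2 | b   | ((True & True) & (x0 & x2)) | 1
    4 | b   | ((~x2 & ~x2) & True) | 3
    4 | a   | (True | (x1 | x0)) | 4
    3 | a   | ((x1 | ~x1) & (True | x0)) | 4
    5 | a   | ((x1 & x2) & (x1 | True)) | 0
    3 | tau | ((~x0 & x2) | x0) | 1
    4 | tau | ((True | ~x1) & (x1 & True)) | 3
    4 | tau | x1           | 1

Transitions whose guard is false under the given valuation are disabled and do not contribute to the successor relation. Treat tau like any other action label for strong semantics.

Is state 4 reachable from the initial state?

8 transition(s) survive guard evaluation.
depth 0: {0}
depth 1: {2}  cumulative {0,2}
depth 2: {4}  cumulative {0,2,4}
depth 3: {3,5}  cumulative {0,2,3,4,5}
depth 4: {1}  cumulative {0,1,2,3,4,5}
Reachable = {0,1,2,3,4,5}
witness 4: tau·b

Answer: REACHABLE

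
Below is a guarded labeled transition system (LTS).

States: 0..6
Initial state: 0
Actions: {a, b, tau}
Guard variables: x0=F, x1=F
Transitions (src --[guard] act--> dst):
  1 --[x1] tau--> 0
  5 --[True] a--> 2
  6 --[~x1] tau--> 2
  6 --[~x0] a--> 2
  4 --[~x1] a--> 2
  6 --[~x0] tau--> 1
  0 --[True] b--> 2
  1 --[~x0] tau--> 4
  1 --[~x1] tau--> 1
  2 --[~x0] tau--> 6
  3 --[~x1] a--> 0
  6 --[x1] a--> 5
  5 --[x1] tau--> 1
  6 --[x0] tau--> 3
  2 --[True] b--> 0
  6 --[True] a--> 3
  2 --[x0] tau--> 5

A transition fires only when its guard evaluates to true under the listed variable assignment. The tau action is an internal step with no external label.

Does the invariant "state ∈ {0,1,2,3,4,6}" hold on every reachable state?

Answer: INVARIANT HOLDS

Trace:
Allowed set {0,1,2,3,4,6}
R = {0,1,2,3,4,6}
  0: ok
  1: ok
  2: ok
  3: ok
  4: ok
  6: ok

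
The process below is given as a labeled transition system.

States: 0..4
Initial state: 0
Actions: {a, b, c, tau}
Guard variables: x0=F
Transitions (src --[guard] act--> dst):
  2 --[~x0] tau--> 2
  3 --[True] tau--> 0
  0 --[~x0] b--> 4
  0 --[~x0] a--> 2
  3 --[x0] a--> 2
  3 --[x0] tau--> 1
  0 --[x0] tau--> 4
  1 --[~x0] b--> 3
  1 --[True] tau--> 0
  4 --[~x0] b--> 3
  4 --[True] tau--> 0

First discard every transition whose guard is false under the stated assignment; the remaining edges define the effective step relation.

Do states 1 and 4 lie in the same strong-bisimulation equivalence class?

Answer: BISIMILAR

Working:
Refine partition for ~:
  P[0] = {{0,1,2,3,4}}
  P[1] = {{0},{1,4},{2,3}}
  P[2] = {{0},{1,4},{2},{3}}
Fixed point at round 3; 4 class(es).
1∈{1,4}, 4∈{1,4}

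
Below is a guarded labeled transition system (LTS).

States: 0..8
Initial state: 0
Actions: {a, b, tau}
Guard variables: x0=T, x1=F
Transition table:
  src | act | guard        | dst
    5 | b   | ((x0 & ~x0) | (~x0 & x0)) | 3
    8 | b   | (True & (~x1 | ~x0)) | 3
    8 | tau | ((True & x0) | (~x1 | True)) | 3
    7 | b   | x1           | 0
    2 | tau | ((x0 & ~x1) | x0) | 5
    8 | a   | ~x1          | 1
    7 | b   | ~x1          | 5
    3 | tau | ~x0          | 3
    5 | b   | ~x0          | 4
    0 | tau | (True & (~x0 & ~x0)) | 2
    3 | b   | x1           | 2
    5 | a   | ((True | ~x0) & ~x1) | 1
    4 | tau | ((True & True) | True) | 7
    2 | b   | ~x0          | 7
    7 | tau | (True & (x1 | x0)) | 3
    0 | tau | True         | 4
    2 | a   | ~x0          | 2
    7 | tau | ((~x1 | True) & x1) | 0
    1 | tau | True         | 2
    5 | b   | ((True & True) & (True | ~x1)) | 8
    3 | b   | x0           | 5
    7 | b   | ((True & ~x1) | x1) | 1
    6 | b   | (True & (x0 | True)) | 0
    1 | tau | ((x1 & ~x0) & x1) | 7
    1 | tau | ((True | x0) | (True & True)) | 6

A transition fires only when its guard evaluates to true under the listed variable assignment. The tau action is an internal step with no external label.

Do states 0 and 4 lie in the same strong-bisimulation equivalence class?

Compute ~ classes (split until stable):
  round 0: {{0,1,2,3,4,5,6,7,8}}
  round 1: {{0,1,2,4},{3,6},{5},{7},{8}}
  round 2: {{0},{1},{2},{3},{4},{5},{6},{7},{8}}
9 equivalence class(es) (converged in 3)
class of 0: {0}; class of 4: {4}

Answer: NOT BISIMILAR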